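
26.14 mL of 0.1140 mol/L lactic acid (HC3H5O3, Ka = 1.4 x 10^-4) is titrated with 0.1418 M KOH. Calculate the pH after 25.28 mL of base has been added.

12.07

n(acid) = 0.1140 x 0.02614 = 0.002980 mol; n(KOH) added = 0.1418 x 0.02528 = 0.003585 mol.
Base is in excess by 0.003585 - 0.002980 = 0.0006047 mol in a total volume of 0.05142 L.
[OH^-] = 0.0006047/0.05142 = 0.01176 M, so pOH = 1.93 and pH = 14.00 - 1.93 = 12.07.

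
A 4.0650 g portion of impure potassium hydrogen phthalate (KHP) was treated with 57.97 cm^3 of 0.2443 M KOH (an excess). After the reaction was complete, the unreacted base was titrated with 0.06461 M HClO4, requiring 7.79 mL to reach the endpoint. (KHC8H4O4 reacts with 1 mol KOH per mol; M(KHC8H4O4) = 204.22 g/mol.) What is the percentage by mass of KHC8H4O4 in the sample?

68.6%

Total n(KOH) added = 0.2443 x 0.05797 = 0.01416 mol.
n(HClO4) used = 0.06461 x 0.007790 = 0.0005033 mol, which equals the excess n(KOH).
So n(KOH) consumed by the sample = 0.01416 - 0.0005033 = 0.01366 mol.
n(KHC8H4O4) = 0.01366 / 1 = 0.01366 mol.
mass KHC8H4O4 = 0.01366 x 204.22 = 2.789 g, so %KHC8H4O4 = 2.789/4.0650 x 100 = 68.6%.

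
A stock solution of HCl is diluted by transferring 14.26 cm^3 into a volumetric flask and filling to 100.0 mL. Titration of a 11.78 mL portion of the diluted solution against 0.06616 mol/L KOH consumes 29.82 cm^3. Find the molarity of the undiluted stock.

1.17 M

n(KOH) = 0.06616 x 0.02982 = 0.001973 mol.
n(HCl) in the aliquot = 0.001973 mol.
[diluted HCl] = 0.001973 / 0.01178 = 0.1675 M.
Dilution factor = 100.0/14.26 = 7.013, so [stock] = 0.1675 x 7.013 = 1.17 M.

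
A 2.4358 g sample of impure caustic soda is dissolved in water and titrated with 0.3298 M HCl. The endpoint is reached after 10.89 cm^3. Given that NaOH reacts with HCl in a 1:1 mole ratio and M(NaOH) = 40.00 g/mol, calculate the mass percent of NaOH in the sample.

n(HCl) = 0.3298 x 0.01089 = 0.003592 mol.
n(NaOH) = 0.003592 / 1 = 0.003592 mol.
mass of NaOH = 0.003592 x 40.00 = 0.1437 g.
% purity = 0.1437 / 2.4358 x 100 = 5.90%.

5.90%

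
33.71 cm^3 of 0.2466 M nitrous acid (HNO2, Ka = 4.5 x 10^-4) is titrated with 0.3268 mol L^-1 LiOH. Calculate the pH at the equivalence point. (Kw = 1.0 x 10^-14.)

8.25

n(HNO2) = 0.2466 x 0.03371 = 0.008313 mol; V(LiOH) at equivalence = 0.008313/0.3268 = 0.02544 L.
At equivalence all the acid is converted to NO2-; total volume = 0.03371 + 0.02544 = 0.05915 L, so [NO2-] = 0.008313/0.05915 = 0.1405 M.
Kb = Kw/Ka = 1.0e-14 / 4.5 x 10^-4 = 2.22e-11.
[OH^-] = sqrt(Kb x [NO2-]) = sqrt(2.22e-11 x 0.1405) = 1.77e-6 M.
pOH = 5.75, so pH = 14.00 - 5.75 = 8.25.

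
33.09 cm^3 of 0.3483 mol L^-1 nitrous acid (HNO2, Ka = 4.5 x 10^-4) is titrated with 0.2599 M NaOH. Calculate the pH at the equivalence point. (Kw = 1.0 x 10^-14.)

n(HNO2) = 0.3483 x 0.03309 = 0.01153 mol; V(NaOH) at equivalence = 0.01153/0.2599 = 0.04434 L.
At equivalence all the acid is converted to NO2-; total volume = 0.03309 + 0.04434 = 0.07743 L, so [NO2-] = 0.01153/0.07743 = 0.1488 M.
Kb = Kw/Ka = 1.0e-14 / 4.5 x 10^-4 = 2.22e-11.
[OH^-] = sqrt(Kb x [NO2-]) = sqrt(2.22e-11 x 0.1488) = 1.82e-6 M.
pOH = 5.74, so pH = 14.00 - 5.74 = 8.26.

8.26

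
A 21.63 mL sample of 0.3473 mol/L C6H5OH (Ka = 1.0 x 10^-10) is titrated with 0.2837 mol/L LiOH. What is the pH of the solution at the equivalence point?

n(C6H5OH) = 0.3473 x 0.02163 = 0.007512 mol; V(LiOH) at equivalence = 0.007512/0.2837 = 0.02648 L.
At equivalence all the acid is converted to C6H5O-; total volume = 0.02163 + 0.02648 = 0.04811 L, so [C6H5O-] = 0.007512/0.04811 = 0.1561 M.
Kb = Kw/Ka = 1.0e-14 / 1.0 x 10^-10 = 0.000100.
[OH^-] = sqrt(Kb x [C6H5O-]) = sqrt(0.000100 x 0.1561) = 0.00395 M.
pOH = 2.40, so pH = 14.00 - 2.40 = 11.60.

11.60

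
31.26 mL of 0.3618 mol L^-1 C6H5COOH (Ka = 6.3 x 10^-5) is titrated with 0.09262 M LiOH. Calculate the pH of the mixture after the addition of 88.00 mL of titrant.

4.61

Initial n(C6H5COOH) = 0.3618 x 0.03126 = 0.01131 mol.
n(LiOH) added = 0.09262 x 0.08800 = 0.008151 mol, converting that many moles of C6H5COOH to C6H5COO-.
Remaining n(C6H5COOH) = 0.003159 mol; n(C6H5COO-) = 0.008151 mol.
By Henderson-Hasselbalch, pH = pKa + log([A^-]/[HA]) = 4.20 + log(0.008151/0.003159) = 4.20 + (+0.41) = 4.61.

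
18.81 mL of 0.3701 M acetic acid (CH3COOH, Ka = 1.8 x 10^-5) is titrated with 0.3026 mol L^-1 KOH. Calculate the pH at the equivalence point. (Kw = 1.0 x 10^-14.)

8.98

n(CH3COOH) = 0.3701 x 0.01881 = 0.006962 mol; V(KOH) at equivalence = 0.006962/0.3026 = 0.02301 L.
At equivalence all the acid is converted to CH3COO-; total volume = 0.01881 + 0.02301 = 0.04182 L, so [CH3COO-] = 0.006962/0.04182 = 0.1665 M.
Kb = Kw/Ka = 1.0e-14 / 1.8 x 10^-5 = 5.56e-10.
[OH^-] = sqrt(Kb x [CH3COO-]) = sqrt(5.56e-10 x 0.1665) = 9.62e-6 M.
pOH = 5.02, so pH = 14.00 - 5.02 = 8.98.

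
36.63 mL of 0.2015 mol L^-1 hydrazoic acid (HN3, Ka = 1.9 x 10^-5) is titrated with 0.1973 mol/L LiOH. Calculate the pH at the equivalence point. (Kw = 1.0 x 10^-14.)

n(HN3) = 0.2015 x 0.03663 = 0.007381 mol; V(LiOH) at equivalence = 0.007381/0.1973 = 0.03741 L.
At equivalence all the acid is converted to N3-; total volume = 0.03663 + 0.03741 = 0.07404 L, so [N3-] = 0.007381/0.07404 = 0.09969 M.
Kb = Kw/Ka = 1.0e-14 / 1.9 x 10^-5 = 5.26e-10.
[OH^-] = sqrt(Kb x [N3-]) = sqrt(5.26e-10 x 0.09969) = 7.24e-6 M.
pOH = 5.14, so pH = 14.00 - 5.14 = 8.86.

8.86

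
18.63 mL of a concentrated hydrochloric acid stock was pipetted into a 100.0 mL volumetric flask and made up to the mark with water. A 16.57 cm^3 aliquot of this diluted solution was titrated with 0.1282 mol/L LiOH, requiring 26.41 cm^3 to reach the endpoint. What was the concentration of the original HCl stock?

n(LiOH) = 0.1282 x 0.02641 = 0.003386 mol.
n(HCl) in the aliquot = 0.003386 mol.
[diluted HCl] = 0.003386 / 0.01657 = 0.2043 M.
Dilution factor = 100.0/18.63 = 5.368, so [stock] = 0.2043 x 5.368 = 1.10 M.

1.10 M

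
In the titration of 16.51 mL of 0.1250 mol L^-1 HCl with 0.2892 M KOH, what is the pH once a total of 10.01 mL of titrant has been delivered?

12.50

n(acid) = 0.1250 x 0.01651 = 0.002064 mol; n(KOH) added = 0.2892 x 0.01001 = 0.002895 mol.
Base is in excess by 0.002895 - 0.002064 = 0.0008311 mol in a total volume of 0.02652 L.
[OH^-] = 0.0008311/0.02652 = 0.03134 M, so pOH = 1.50 and pH = 14.00 - 1.50 = 12.50.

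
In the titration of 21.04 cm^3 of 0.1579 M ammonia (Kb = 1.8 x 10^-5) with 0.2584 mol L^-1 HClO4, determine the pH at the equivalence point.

5.13

n(NH3) = 0.1579 x 0.02104 = 0.003322 mol; V(HClO4) at equivalence = 0.003322/0.2584 = 0.01286 L.
At equivalence the base is fully converted to NH4+; total volume = 0.03390 L, so [NH4+] = 0.003322/0.03390 = 0.09801 M.
Ka(NH4+) = Kw/Kb = 1.0e-14 / 1.8 x 10^-5 = 5.56e-10.
[H^+] = sqrt(Ka x [NH4+]) = sqrt(5.56e-10 x 0.09801) = 7.38e-6 M.
pH = -log(7.38e-6) = 5.13.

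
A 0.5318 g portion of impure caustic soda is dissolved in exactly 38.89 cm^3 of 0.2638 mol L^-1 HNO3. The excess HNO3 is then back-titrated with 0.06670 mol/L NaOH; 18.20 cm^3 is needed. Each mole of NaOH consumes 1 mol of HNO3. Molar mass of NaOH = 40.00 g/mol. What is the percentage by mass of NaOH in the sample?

68.0%

Total n(HNO3) added = 0.2638 x 0.03889 = 0.01026 mol.
n(NaOH) used = 0.06670 x 0.01820 = 0.001214 mol, which equals the excess n(HNO3).
So n(HNO3) consumed by the sample = 0.01026 - 0.001214 = 0.009045 mol.
n(NaOH) = 0.009045 / 1 = 0.009045 mol.
mass NaOH = 0.009045 x 40.00 = 0.3618 g, so %NaOH = 0.3618/0.5318 x 100 = 68.0%.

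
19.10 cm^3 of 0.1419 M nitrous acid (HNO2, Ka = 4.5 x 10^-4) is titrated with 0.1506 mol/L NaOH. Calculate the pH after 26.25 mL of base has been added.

n(acid) = 0.1419 x 0.01910 = 0.002710 mol; n(NaOH) added = 0.1506 x 0.02625 = 0.003953 mol.
Base is in excess by 0.003953 - 0.002710 = 0.001243 mol in a total volume of 0.04535 L.
[OH^-] = 0.001243/0.04535 = 0.02741 M, so pOH = 1.56 and pH = 14.00 - 1.56 = 12.44.

12.44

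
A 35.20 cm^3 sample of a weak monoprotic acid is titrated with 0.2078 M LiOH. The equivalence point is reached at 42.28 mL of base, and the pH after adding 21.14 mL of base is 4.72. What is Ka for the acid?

1.9 x 10^-5

21.14 mL is half of the equivalence volume, so this is the half-equivalence point where [HA] = [A^-].
At half-equivalence pH = pKa, so pKa = 4.72.
Ka = 10^(-4.72) = 1.9 x 10^-5.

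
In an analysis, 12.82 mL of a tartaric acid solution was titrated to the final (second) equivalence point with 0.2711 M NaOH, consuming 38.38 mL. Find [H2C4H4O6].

0.406 M

n(NaOH) = 0.2711 x 0.03838 = 0.01040 mol.
At the final (second) equivalence point, 2 mol OH^- react per mol H2C4H4O6, so n(H2C4H4O6) = 0.01040 / 2 = 0.005202 mol.
[H2C4H4O6] = 0.005202 / 0.01282 L = 0.406 M.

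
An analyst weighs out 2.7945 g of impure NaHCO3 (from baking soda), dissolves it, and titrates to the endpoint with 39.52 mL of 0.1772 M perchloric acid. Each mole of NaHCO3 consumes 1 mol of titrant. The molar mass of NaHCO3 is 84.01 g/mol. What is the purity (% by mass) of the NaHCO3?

n(HClO4) = 0.1772 x 0.03952 = 0.007003 mol.
n(NaHCO3) = 0.007003 / 1 = 0.007003 mol.
mass of NaHCO3 = 0.007003 x 84.01 = 0.5883 g.
% purity = 0.5883 / 2.7945 x 100 = 21.1%.

21.1%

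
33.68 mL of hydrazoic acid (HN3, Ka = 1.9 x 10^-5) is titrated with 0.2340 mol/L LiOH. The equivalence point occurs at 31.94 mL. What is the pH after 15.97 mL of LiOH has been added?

15.97 mL is exactly half the equivalence volume (31.94/2), i.e. the half-equivalence point.
There, n(HA) = n(A^-), so pH = pKa = -log(1.9 x 10^-5) = 4.72.

4.72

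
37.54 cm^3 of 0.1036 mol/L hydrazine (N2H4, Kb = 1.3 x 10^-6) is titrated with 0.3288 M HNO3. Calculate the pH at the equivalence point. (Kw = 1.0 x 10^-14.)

4.61

n(N2H4) = 0.1036 x 0.03754 = 0.003889 mol; V(HNO3) at equivalence = 0.003889/0.3288 = 0.01183 L.
At equivalence the base is fully converted to N2H5+; total volume = 0.04937 L, so [N2H5+] = 0.003889/0.04937 = 0.07878 M.
Ka(N2H5+) = Kw/Kb = 1.0e-14 / 1.3 x 10^-6 = 7.69e-9.
[H^+] = sqrt(Ka x [N2H5+]) = sqrt(7.69e-9 x 0.07878) = 2.46e-5 M.
pH = -log(2.46e-5) = 4.61.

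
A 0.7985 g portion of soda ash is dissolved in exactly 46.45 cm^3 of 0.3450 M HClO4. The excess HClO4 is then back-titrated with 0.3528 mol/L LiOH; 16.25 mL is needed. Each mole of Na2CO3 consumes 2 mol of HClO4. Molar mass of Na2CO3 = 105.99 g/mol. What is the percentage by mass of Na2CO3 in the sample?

68.3%

Total n(HClO4) added = 0.3450 x 0.04645 = 0.01603 mol.
n(LiOH) used = 0.3528 x 0.01625 = 0.005733 mol, which equals the excess n(HClO4).
So n(HClO4) consumed by the sample = 0.01603 - 0.005733 = 0.01029 mol.
n(Na2CO3) = 0.01029 / 2 = 0.005146 mol.
mass Na2CO3 = 0.005146 x 105.99 = 0.5454 g, so %Na2CO3 = 0.5454/0.7985 x 100 = 68.3%.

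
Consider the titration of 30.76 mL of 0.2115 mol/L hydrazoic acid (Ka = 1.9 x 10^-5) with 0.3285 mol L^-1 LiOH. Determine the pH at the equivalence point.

8.92

n(HN3) = 0.2115 x 0.03076 = 0.006506 mol; V(LiOH) at equivalence = 0.006506/0.3285 = 0.01980 L.
At equivalence all the acid is converted to N3-; total volume = 0.03076 + 0.01980 = 0.05056 L, so [N3-] = 0.006506/0.05056 = 0.1287 M.
Kb = Kw/Ka = 1.0e-14 / 1.9 x 10^-5 = 5.26e-10.
[OH^-] = sqrt(Kb x [N3-]) = sqrt(5.26e-10 x 0.1287) = 8.23e-6 M.
pOH = 5.08, so pH = 14.00 - 5.08 = 8.92.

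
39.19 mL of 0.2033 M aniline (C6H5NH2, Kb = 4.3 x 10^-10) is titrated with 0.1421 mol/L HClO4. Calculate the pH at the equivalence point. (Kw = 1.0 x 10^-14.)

2.86

n(C6H5NH2) = 0.2033 x 0.03919 = 0.007967 mol; V(HClO4) at equivalence = 0.007967/0.1421 = 0.05607 L.
At equivalence the base is fully converted to C6H5NH3+; total volume = 0.09526 L, so [C6H5NH3+] = 0.007967/0.09526 = 0.08364 M.
Ka(C6H5NH3+) = Kw/Kb = 1.0e-14 / 4.3 x 10^-10 = 2.33e-5.
[H^+] = sqrt(Ka x [C6H5NH3+]) = sqrt(2.33e-5 x 0.08364) = 0.00139 M.
pH = -log(0.00139) = 2.86.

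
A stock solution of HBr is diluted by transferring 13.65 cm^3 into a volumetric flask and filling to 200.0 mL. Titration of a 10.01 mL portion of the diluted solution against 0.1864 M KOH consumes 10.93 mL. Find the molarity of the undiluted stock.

2.98 M

n(KOH) = 0.1864 x 0.01093 = 0.002037 mol.
n(HBr) in the aliquot = 0.002037 mol.
[diluted HBr] = 0.002037 / 0.01001 = 0.2035 M.
Dilution factor = 200.0/13.65 = 14.65, so [stock] = 0.2035 x 14.65 = 2.98 M.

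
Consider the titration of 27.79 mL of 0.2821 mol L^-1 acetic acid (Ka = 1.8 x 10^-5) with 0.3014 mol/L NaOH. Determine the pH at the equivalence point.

n(CH3COOH) = 0.2821 x 0.02779 = 0.007840 mol; V(NaOH) at equivalence = 0.007840/0.3014 = 0.02601 L.
At equivalence all the acid is converted to CH3COO-; total volume = 0.02779 + 0.02601 = 0.05380 L, so [CH3COO-] = 0.007840/0.05380 = 0.1457 M.
Kb = Kw/Ka = 1.0e-14 / 1.8 x 10^-5 = 5.56e-10.
[OH^-] = sqrt(Kb x [CH3COO-]) = sqrt(5.56e-10 x 0.1457) = 9.00e-6 M.
pOH = 5.05, so pH = 14.00 - 5.05 = 8.95.

8.95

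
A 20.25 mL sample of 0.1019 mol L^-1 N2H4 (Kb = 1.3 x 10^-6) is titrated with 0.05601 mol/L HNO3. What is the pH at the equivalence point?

4.78

n(N2H4) = 0.1019 x 0.02025 = 0.002063 mol; V(HNO3) at equivalence = 0.002063/0.05601 = 0.03684 L.
At equivalence the base is fully converted to N2H5+; total volume = 0.05709 L, so [N2H5+] = 0.002063/0.05709 = 0.03614 M.
Ka(N2H5+) = Kw/Kb = 1.0e-14 / 1.3 x 10^-6 = 7.69e-9.
[H^+] = sqrt(Ka x [N2H5+]) = sqrt(7.69e-9 x 0.03614) = 1.67e-5 M.
pH = -log(1.67e-5) = 4.78.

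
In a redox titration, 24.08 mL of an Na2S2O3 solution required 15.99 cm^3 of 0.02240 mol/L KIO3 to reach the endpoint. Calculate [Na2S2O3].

0.0892 M

n(KIO3) = 0.02240 x 0.01599 = 0.0003582 mol.
From the balanced equation, 1 mol KIO3 reacts with 6 mol Na2S2O3, so n(Na2S2O3) = 0.0003582 x 6/1 = 0.002149 mol.
[Na2S2O3] = 0.002149 / 0.02408 L = 0.0892 M.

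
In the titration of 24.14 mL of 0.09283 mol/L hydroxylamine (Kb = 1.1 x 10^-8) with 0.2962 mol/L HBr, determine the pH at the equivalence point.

3.60

n(NH2OH) = 0.09283 x 0.02414 = 0.002241 mol; V(HBr) at equivalence = 0.002241/0.2962 = 0.007566 L.
At equivalence the base is fully converted to NH3OH+; total volume = 0.03171 L, so [NH3OH+] = 0.002241/0.03171 = 0.07068 M.
Ka(NH3OH+) = Kw/Kb = 1.0e-14 / 1.1 x 10^-8 = 9.09e-7.
[H^+] = sqrt(Ka x [NH3OH+]) = sqrt(9.09e-7 x 0.07068) = 0.000253 M.
pH = -log(0.000253) = 3.60.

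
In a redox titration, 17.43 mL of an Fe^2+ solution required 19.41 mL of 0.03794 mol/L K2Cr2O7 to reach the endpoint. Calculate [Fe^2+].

0.253 M

n(K2Cr2O7) = 0.03794 x 0.01941 = 0.0007364 mol.
From the balanced equation, 1 mol K2Cr2O7 reacts with 6 mol Fe^2+, so n(Fe^2+) = 0.0007364 x 6/1 = 0.004418 mol.
[Fe^2+] = 0.004418 / 0.01743 L = 0.253 M.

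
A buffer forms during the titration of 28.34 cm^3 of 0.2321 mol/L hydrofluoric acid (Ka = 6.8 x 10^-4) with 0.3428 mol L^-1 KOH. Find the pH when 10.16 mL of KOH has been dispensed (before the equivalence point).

Initial n(HF) = 0.2321 x 0.02834 = 0.006578 mol.
n(KOH) added = 0.3428 x 0.01016 = 0.003483 mol, converting that many moles of HF to F-.
Remaining n(HF) = 0.003095 mol; n(F-) = 0.003483 mol.
By Henderson-Hasselbalch, pH = pKa + log([A^-]/[HA]) = 3.17 + log(0.003483/0.003095) = 3.17 + (+0.05) = 3.22.

3.22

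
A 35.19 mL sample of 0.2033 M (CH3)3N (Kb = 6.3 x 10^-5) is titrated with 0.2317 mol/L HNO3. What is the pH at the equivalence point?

5.38

n((CH3)3N) = 0.2033 x 0.03519 = 0.007154 mol; V(HNO3) at equivalence = 0.007154/0.2317 = 0.03088 L.
At equivalence the base is fully converted to (CH3)3NH+; total volume = 0.06607 L, so [(CH3)3NH+] = 0.007154/0.06607 = 0.1083 M.
Ka((CH3)3NH+) = Kw/Kb = 1.0e-14 / 6.3 x 10^-5 = 1.59e-10.
[H^+] = sqrt(Ka x [(CH3)3NH+]) = sqrt(1.59e-10 x 0.1083) = 4.15e-6 M.
pH = -log(4.15e-6) = 5.38.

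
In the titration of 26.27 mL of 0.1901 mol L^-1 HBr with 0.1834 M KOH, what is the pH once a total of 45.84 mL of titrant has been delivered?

n(acid) = 0.1901 x 0.02627 = 0.004994 mol; n(KOH) added = 0.1834 x 0.04584 = 0.008407 mol.
Base is in excess by 0.008407 - 0.004994 = 0.003413 mol in a total volume of 0.07211 L.
[OH^-] = 0.003413/0.07211 = 0.04733 M, so pOH = 1.32 and pH = 14.00 - 1.32 = 12.68.

12.68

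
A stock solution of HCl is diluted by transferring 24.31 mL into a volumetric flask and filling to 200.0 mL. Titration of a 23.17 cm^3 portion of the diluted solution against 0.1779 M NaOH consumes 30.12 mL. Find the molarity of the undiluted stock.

1.90 M

n(NaOH) = 0.1779 x 0.03012 = 0.005358 mol.
n(HCl) in the aliquot = 0.005358 mol.
[diluted HCl] = 0.005358 / 0.02317 = 0.2313 M.
Dilution factor = 200.0/24.31 = 8.227, so [stock] = 0.2313 x 8.227 = 1.90 M.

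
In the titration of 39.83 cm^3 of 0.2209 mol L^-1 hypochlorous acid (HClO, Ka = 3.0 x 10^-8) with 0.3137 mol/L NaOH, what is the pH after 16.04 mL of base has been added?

7.65

Initial n(HClO) = 0.2209 x 0.03983 = 0.008798 mol.
n(NaOH) added = 0.3137 x 0.01604 = 0.005032 mol, converting that many moles of HClO to ClO-.
Remaining n(HClO) = 0.003767 mol; n(ClO-) = 0.005032 mol.
By Henderson-Hasselbalch, pH = pKa + log([A^-]/[HA]) = 7.52 + log(0.005032/0.003767) = 7.52 + (+0.13) = 7.65.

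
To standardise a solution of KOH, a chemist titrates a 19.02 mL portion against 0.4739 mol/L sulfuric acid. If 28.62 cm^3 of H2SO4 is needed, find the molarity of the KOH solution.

1.43 M

n(H2SO4) delivered = 0.4739 x 0.02862 = 0.01356 mol.
The reaction is 2 KOH + 1 H2SO4, so n(KOH) = 0.01356 x 2/1 = 0.02713 mol.
[KOH] = 0.02713 mol / 0.01902 L = 1.43 M.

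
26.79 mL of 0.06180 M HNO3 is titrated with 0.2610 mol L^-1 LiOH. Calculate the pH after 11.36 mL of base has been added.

12.54

n(acid) = 0.06180 x 0.02679 = 0.001656 mol; n(LiOH) added = 0.2610 x 0.01136 = 0.002965 mol.
Base is in excess by 0.002965 - 0.001656 = 0.001309 mol in a total volume of 0.03815 L.
[OH^-] = 0.001309/0.03815 = 0.03432 M, so pOH = 1.46 and pH = 14.00 - 1.46 = 12.54.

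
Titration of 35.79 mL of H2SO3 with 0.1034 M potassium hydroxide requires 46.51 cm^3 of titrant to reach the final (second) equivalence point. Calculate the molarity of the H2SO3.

n(KOH) = 0.1034 x 0.04651 = 0.004809 mol.
At the final (second) equivalence point, 2 mol OH^- react per mol H2SO3, so n(H2SO3) = 0.004809 / 2 = 0.002405 mol.
[H2SO3] = 0.002405 / 0.03579 L = 0.0672 M.

0.0672 M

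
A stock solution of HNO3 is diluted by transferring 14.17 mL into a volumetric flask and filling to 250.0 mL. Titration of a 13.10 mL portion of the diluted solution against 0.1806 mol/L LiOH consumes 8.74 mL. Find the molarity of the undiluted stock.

n(LiOH) = 0.1806 x 0.008740 = 0.001578 mol.
n(HNO3) in the aliquot = 0.001578 mol.
[diluted HNO3] = 0.001578 / 0.01310 = 0.1205 M.
Dilution factor = 250.0/14.17 = 17.64, so [stock] = 0.1205 x 17.64 = 2.13 M.

2.13 M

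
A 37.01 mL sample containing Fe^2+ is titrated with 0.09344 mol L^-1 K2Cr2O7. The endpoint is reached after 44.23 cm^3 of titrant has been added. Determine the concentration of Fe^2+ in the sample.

0.670 M

n(K2Cr2O7) = 0.09344 x 0.04423 = 0.004133 mol.
From the balanced equation, 1 mol K2Cr2O7 reacts with 6 mol Fe^2+, so n(Fe^2+) = 0.004133 x 6/1 = 0.02480 mol.
[Fe^2+] = 0.02480 / 0.03701 L = 0.670 M.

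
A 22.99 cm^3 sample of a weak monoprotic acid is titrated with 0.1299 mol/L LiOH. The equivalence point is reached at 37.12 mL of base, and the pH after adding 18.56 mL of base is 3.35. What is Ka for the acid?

18.56 mL is half of the equivalence volume, so this is the half-equivalence point where [HA] = [A^-].
At half-equivalence pH = pKa, so pKa = 3.35.
Ka = 10^(-3.35) = 4.5 x 10^-4.

4.5 x 10^-4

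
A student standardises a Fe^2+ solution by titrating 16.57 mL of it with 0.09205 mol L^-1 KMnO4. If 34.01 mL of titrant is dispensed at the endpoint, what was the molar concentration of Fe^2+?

n(KMnO4) = 0.09205 x 0.03401 = 0.003131 mol.
From the balanced equation, 1 mol KMnO4 reacts with 5 mol Fe^2+, so n(Fe^2+) = 0.003131 x 5/1 = 0.01565 mol.
[Fe^2+] = 0.01565 / 0.01657 L = 0.945 M.

0.945 M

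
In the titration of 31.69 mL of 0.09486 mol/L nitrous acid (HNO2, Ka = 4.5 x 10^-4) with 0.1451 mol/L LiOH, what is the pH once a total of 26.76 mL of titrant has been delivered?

12.18

n(acid) = 0.09486 x 0.03169 = 0.003006 mol; n(LiOH) added = 0.1451 x 0.02676 = 0.003883 mol.
Base is in excess by 0.003883 - 0.003006 = 0.0008768 mol in a total volume of 0.05845 L.
[OH^-] = 0.0008768/0.05845 = 0.01500 M, so pOH = 1.82 and pH = 14.00 - 1.82 = 12.18.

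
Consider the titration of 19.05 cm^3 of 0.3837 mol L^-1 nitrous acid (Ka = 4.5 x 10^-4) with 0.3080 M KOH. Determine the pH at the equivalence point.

8.29

n(HNO2) = 0.3837 x 0.01905 = 0.007309 mol; V(KOH) at equivalence = 0.007309/0.3080 = 0.02373 L.
At equivalence all the acid is converted to NO2-; total volume = 0.01905 + 0.02373 = 0.04278 L, so [NO2-] = 0.007309/0.04278 = 0.1709 M.
Kb = Kw/Ka = 1.0e-14 / 4.5 x 10^-4 = 2.22e-11.
[OH^-] = sqrt(Kb x [NO2-]) = sqrt(2.22e-11 x 0.1709) = 1.95e-6 M.
pOH = 5.71, so pH = 14.00 - 5.71 = 8.29.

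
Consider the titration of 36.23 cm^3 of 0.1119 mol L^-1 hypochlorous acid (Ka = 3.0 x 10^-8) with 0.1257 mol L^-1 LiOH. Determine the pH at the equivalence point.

n(HClO) = 0.1119 x 0.03623 = 0.004054 mol; V(LiOH) at equivalence = 0.004054/0.1257 = 0.03225 L.
At equivalence all the acid is converted to ClO-; total volume = 0.03623 + 0.03225 = 0.06848 L, so [ClO-] = 0.004054/0.06848 = 0.05920 M.
Kb = Kw/Ka = 1.0e-14 / 3.0 x 10^-8 = 3.33e-7.
[OH^-] = sqrt(Kb x [ClO-]) = sqrt(3.33e-7 x 0.05920) = 0.000140 M.
pOH = 3.85, so pH = 14.00 - 3.85 = 10.15.

10.15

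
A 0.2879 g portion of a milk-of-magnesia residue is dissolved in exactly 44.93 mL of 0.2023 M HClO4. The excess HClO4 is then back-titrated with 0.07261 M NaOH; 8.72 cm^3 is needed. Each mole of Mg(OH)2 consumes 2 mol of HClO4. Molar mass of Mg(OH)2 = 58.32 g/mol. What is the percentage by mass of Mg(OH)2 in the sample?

Total n(HClO4) added = 0.2023 x 0.04493 = 0.009089 mol.
n(NaOH) used = 0.07261 x 0.008720 = 0.0006332 mol, which equals the excess n(HClO4).
So n(HClO4) consumed by the sample = 0.009089 - 0.0006332 = 0.008456 mol.
n(Mg(OH)2) = 0.008456 / 2 = 0.004228 mol.
mass Mg(OH)2 = 0.004228 x 58.32 = 0.2466 g, so %Mg(OH)2 = 0.2466/0.2879 x 100 = 85.6%.

85.6%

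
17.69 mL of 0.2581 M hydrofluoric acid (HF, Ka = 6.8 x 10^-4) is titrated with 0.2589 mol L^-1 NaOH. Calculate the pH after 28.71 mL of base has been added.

n(acid) = 0.2581 x 0.01769 = 0.004566 mol; n(NaOH) added = 0.2589 x 0.02871 = 0.007433 mol.
Base is in excess by 0.007433 - 0.004566 = 0.002867 mol in a total volume of 0.04640 L.
[OH^-] = 0.002867/0.04640 = 0.06179 M, so pOH = 1.21 and pH = 14.00 - 1.21 = 12.79.

12.79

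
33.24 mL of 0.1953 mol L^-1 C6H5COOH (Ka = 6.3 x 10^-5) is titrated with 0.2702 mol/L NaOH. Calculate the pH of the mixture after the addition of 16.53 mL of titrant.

4.54

Initial n(C6H5COOH) = 0.1953 x 0.03324 = 0.006492 mol.
n(NaOH) added = 0.2702 x 0.01653 = 0.004466 mol, converting that many moles of C6H5COOH to C6H5COO-.
Remaining n(C6H5COOH) = 0.002025 mol; n(C6H5COO-) = 0.004466 mol.
By Henderson-Hasselbalch, pH = pKa + log([A^-]/[HA]) = 4.20 + log(0.004466/0.002025) = 4.20 + (+0.34) = 4.54.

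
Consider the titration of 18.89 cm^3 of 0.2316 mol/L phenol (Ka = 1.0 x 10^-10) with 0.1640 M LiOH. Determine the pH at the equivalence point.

11.49

n(C6H5OH) = 0.2316 x 0.01889 = 0.004375 mol; V(LiOH) at equivalence = 0.004375/0.1640 = 0.02668 L.
At equivalence all the acid is converted to C6H5O-; total volume = 0.01889 + 0.02668 = 0.04557 L, so [C6H5O-] = 0.004375/0.04557 = 0.09601 M.
Kb = Kw/Ka = 1.0e-14 / 1.0 x 10^-10 = 0.000100.
[OH^-] = sqrt(Kb x [C6H5O-]) = sqrt(0.000100 x 0.09601) = 0.00310 M.
pOH = 2.51, so pH = 14.00 - 2.51 = 11.49.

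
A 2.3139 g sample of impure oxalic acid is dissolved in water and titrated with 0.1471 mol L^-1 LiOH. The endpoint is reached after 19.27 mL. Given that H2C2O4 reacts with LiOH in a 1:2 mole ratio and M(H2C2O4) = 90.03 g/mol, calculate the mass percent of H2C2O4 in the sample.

n(LiOH) = 0.1471 x 0.01927 = 0.002835 mol.
n(H2C2O4) = 0.002835 / 2 = 0.001417 mol.
mass of H2C2O4 = 0.001417 x 90.03 = 0.1276 g.
% purity = 0.1276 / 2.3139 x 100 = 5.51%.

5.51%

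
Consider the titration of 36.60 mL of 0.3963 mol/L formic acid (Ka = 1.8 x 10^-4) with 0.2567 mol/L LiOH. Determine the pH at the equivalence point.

8.47

n(HCOOH) = 0.3963 x 0.03660 = 0.01450 mol; V(LiOH) at equivalence = 0.01450/0.2567 = 0.05650 L.
At equivalence all the acid is converted to HCOO-; total volume = 0.03660 + 0.05650 = 0.09310 L, so [HCOO-] = 0.01450/0.09310 = 0.1558 M.
Kb = Kw/Ka = 1.0e-14 / 1.8 x 10^-4 = 5.56e-11.
[OH^-] = sqrt(Kb x [HCOO-]) = sqrt(5.56e-11 x 0.1558) = 2.94e-6 M.
pOH = 5.53, so pH = 14.00 - 5.53 = 8.47.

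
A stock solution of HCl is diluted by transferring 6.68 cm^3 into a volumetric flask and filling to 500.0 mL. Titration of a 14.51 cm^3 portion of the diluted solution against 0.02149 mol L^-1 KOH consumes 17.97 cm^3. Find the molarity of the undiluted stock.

1.99 M

n(KOH) = 0.02149 x 0.01797 = 0.0003862 mol.
n(HCl) in the aliquot = 0.0003862 mol.
[diluted HCl] = 0.0003862 / 0.01451 = 0.02661 M.
Dilution factor = 500.0/6.680 = 74.85, so [stock] = 0.02661 x 74.85 = 1.99 M.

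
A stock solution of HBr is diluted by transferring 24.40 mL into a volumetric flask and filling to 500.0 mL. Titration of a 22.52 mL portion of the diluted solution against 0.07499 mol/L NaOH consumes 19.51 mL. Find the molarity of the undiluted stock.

n(NaOH) = 0.07499 x 0.01951 = 0.001463 mol.
n(HBr) in the aliquot = 0.001463 mol.
[diluted HBr] = 0.001463 / 0.02252 = 0.06497 M.
Dilution factor = 500.0/24.40 = 20.49, so [stock] = 0.06497 x 20.49 = 1.33 M.

1.33 M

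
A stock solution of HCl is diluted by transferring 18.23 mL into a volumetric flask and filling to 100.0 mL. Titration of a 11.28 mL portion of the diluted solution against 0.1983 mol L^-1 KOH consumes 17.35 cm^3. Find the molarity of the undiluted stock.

n(KOH) = 0.1983 x 0.01735 = 0.003441 mol.
n(HCl) in the aliquot = 0.003441 mol.
[diluted HCl] = 0.003441 / 0.01128 = 0.3050 M.
Dilution factor = 100.0/18.23 = 5.485, so [stock] = 0.3050 x 5.485 = 1.67 M.

1.67 M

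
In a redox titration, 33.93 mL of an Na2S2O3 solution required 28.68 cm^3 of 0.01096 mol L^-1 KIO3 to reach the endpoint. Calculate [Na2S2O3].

0.0556 M

n(KIO3) = 0.01096 x 0.02868 = 0.0003143 mol.
From the balanced equation, 1 mol KIO3 reacts with 6 mol Na2S2O3, so n(Na2S2O3) = 0.0003143 x 6/1 = 0.001886 mol.
[Na2S2O3] = 0.001886 / 0.03393 L = 0.0556 M.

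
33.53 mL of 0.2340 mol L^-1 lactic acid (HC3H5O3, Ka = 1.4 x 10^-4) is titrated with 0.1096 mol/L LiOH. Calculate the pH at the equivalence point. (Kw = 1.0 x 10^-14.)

n(HC3H5O3) = 0.2340 x 0.03353 = 0.007846 mol; V(LiOH) at equivalence = 0.007846/0.1096 = 0.07159 L.
At equivalence all the acid is converted to C3H5O3-; total volume = 0.03353 + 0.07159 = 0.1051 L, so [C3H5O3-] = 0.007846/0.1051 = 0.07464 M.
Kb = Kw/Ka = 1.0e-14 / 1.4 x 10^-4 = 7.14e-11.
[OH^-] = sqrt(Kb x [C3H5O3-]) = sqrt(7.14e-11 x 0.07464) = 2.31e-6 M.
pOH = 5.64, so pH = 14.00 - 5.64 = 8.36.

8.36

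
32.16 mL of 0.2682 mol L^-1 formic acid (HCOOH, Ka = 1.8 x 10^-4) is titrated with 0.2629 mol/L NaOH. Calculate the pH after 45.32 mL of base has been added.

n(acid) = 0.2682 x 0.03216 = 0.008625 mol; n(NaOH) added = 0.2629 x 0.04532 = 0.01191 mol.
Base is in excess by 0.01191 - 0.008625 = 0.003289 mol in a total volume of 0.07748 L.
[OH^-] = 0.003289/0.07748 = 0.04245 M, so pOH = 1.37 and pH = 14.00 - 1.37 = 12.63.

12.63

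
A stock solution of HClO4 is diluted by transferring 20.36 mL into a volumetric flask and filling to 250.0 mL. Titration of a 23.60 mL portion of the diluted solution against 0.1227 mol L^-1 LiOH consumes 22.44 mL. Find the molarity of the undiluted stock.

1.43 M

n(LiOH) = 0.1227 x 0.02244 = 0.002753 mol.
n(HClO4) in the aliquot = 0.002753 mol.
[diluted HClO4] = 0.002753 / 0.02360 = 0.1167 M.
Dilution factor = 250.0/20.36 = 12.28, so [stock] = 0.1167 x 12.28 = 1.43 M.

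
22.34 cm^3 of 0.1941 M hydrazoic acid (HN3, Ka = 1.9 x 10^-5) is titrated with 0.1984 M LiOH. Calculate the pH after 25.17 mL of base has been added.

n(acid) = 0.1941 x 0.02234 = 0.004336 mol; n(LiOH) added = 0.1984 x 0.02517 = 0.004994 mol.
Base is in excess by 0.004994 - 0.004336 = 0.0006575 mol in a total volume of 0.04751 L.
[OH^-] = 0.0006575/0.04751 = 0.01384 M, so pOH = 1.86 and pH = 14.00 - 1.86 = 12.14.

12.14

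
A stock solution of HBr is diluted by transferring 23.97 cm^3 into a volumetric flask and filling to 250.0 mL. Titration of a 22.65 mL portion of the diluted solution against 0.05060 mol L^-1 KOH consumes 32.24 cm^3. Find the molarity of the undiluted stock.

n(KOH) = 0.05060 x 0.03224 = 0.001631 mol.
n(HBr) in the aliquot = 0.001631 mol.
[diluted HBr] = 0.001631 / 0.02265 = 0.07202 M.
Dilution factor = 250.0/23.97 = 10.43, so [stock] = 0.07202 x 10.43 = 0.751 M.

0.751 M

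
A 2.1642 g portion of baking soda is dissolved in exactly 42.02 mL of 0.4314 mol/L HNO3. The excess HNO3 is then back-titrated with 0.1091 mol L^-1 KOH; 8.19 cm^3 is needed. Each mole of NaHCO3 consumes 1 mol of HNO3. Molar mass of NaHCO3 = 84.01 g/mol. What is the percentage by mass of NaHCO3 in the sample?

66.9%

Total n(HNO3) added = 0.4314 x 0.04202 = 0.01813 mol.
n(KOH) used = 0.1091 x 0.008190 = 0.0008935 mol, which equals the excess n(HNO3).
So n(HNO3) consumed by the sample = 0.01813 - 0.0008935 = 0.01723 mol.
n(NaHCO3) = 0.01723 / 1 = 0.01723 mol.
mass NaHCO3 = 0.01723 x 84.01 = 1.448 g, so %NaHCO3 = 1.448/2.1642 x 100 = 66.9%.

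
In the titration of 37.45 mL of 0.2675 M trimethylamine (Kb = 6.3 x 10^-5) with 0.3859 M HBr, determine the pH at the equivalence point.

5.30

n((CH3)3N) = 0.2675 x 0.03745 = 0.01002 mol; V(HBr) at equivalence = 0.01002/0.3859 = 0.02596 L.
At equivalence the base is fully converted to (CH3)3NH+; total volume = 0.06341 L, so [(CH3)3NH+] = 0.01002/0.06341 = 0.1580 M.
Ka((CH3)3NH+) = Kw/Kb = 1.0e-14 / 6.3 x 10^-5 = 1.59e-10.
[H^+] = sqrt(Ka x [(CH3)3NH+]) = sqrt(1.59e-10 x 0.1580) = 5.01e-6 M.
pH = -log(5.01e-6) = 5.30.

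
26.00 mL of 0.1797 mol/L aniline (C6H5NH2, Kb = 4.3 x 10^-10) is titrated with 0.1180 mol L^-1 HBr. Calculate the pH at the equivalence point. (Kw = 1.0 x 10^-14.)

2.89

n(C6H5NH2) = 0.1797 x 0.02600 = 0.004672 mol; V(HBr) at equivalence = 0.004672/0.1180 = 0.03959 L.
At equivalence the base is fully converted to C6H5NH3+; total volume = 0.06559 L, so [C6H5NH3+] = 0.004672/0.06559 = 0.07123 M.
Ka(C6H5NH3+) = Kw/Kb = 1.0e-14 / 4.3 x 10^-10 = 2.33e-5.
[H^+] = sqrt(Ka x [C6H5NH3+]) = sqrt(2.33e-5 x 0.07123) = 0.00129 M.
pH = -log(0.00129) = 2.89.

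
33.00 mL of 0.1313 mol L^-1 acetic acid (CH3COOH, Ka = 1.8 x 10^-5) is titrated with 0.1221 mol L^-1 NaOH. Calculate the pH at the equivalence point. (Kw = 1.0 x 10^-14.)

n(CH3COOH) = 0.1313 x 0.03300 = 0.004333 mol; V(NaOH) at equivalence = 0.004333/0.1221 = 0.03549 L.
At equivalence all the acid is converted to CH3COO-; total volume = 0.03300 + 0.03549 = 0.06849 L, so [CH3COO-] = 0.004333/0.06849 = 0.06327 M.
Kb = Kw/Ka = 1.0e-14 / 1.8 x 10^-5 = 5.56e-10.
[OH^-] = sqrt(Kb x [CH3COO-]) = sqrt(5.56e-10 x 0.06327) = 5.93e-6 M.
pOH = 5.23, so pH = 14.00 - 5.23 = 8.77.

8.77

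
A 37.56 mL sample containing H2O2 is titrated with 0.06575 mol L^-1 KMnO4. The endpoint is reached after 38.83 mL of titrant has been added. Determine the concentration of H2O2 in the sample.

0.170 M

n(KMnO4) = 0.06575 x 0.03883 = 0.002553 mol.
From the balanced equation, 2 mol KMnO4 reacts with 5 mol H2O2, so n(H2O2) = 0.002553 x 5/2 = 0.006383 mol.
[H2O2] = 0.006383 / 0.03756 L = 0.170 M.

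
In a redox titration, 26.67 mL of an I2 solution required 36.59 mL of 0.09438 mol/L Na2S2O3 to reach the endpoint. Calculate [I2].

n(Na2S2O3) = 0.09438 x 0.03659 = 0.003453 mol.
From the balanced equation, 2 mol Na2S2O3 reacts with 1 mol I2, so n(I2) = 0.003453 x 1/2 = 0.001727 mol.
[I2] = 0.001727 / 0.02667 L = 0.0647 M.

0.0647 M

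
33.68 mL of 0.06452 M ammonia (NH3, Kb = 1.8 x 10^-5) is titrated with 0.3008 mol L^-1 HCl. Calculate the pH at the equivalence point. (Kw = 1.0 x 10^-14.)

5.26

n(NH3) = 0.06452 x 0.03368 = 0.002173 mol; V(HCl) at equivalence = 0.002173/0.3008 = 0.007224 L.
At equivalence the base is fully converted to NH4+; total volume = 0.04090 L, so [NH4+] = 0.002173/0.04090 = 0.05312 M.
Ka(NH4+) = Kw/Kb = 1.0e-14 / 1.8 x 10^-5 = 5.56e-10.
[H^+] = sqrt(Ka x [NH4+]) = sqrt(5.56e-10 x 0.05312) = 5.43e-6 M.
pH = -log(5.43e-6) = 5.26.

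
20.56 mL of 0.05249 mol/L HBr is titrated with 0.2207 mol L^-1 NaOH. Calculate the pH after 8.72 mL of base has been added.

12.46

n(acid) = 0.05249 x 0.02056 = 0.001079 mol; n(NaOH) added = 0.2207 x 0.008720 = 0.001925 mol.
Base is in excess by 0.001925 - 0.001079 = 0.0008453 mol in a total volume of 0.02928 L.
[OH^-] = 0.0008453/0.02928 = 0.02887 M, so pOH = 1.54 and pH = 14.00 - 1.54 = 12.46.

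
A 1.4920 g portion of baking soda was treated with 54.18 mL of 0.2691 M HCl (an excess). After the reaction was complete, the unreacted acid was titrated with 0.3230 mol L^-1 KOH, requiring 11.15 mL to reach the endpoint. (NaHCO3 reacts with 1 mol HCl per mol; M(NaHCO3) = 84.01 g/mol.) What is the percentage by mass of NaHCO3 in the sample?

Total n(HCl) added = 0.2691 x 0.05418 = 0.01458 mol.
n(KOH) used = 0.3230 x 0.01115 = 0.003601 mol, which equals the excess n(HCl).
So n(HCl) consumed by the sample = 0.01458 - 0.003601 = 0.01098 mol.
n(NaHCO3) = 0.01098 / 1 = 0.01098 mol.
mass NaHCO3 = 0.01098 x 84.01 = 0.9223 g, so %NaHCO3 = 0.9223/1.4920 x 100 = 61.8%.

61.8%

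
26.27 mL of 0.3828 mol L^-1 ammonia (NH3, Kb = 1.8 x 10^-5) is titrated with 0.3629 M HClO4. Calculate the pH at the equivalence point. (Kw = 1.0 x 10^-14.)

4.99

n(NH3) = 0.3828 x 0.02627 = 0.01006 mol; V(HClO4) at equivalence = 0.01006/0.3629 = 0.02771 L.
At equivalence the base is fully converted to NH4+; total volume = 0.05398 L, so [NH4+] = 0.01006/0.05398 = 0.1863 M.
Ka(NH4+) = Kw/Kb = 1.0e-14 / 1.8 x 10^-5 = 5.56e-10.
[H^+] = sqrt(Ka x [NH4+]) = sqrt(5.56e-10 x 0.1863) = 1.02e-5 M.
pH = -log(1.02e-5) = 4.99.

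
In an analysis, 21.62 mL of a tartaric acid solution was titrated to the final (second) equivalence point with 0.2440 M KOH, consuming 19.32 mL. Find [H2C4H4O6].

n(KOH) = 0.2440 x 0.01932 = 0.004714 mol.
At the final (second) equivalence point, 2 mol OH^- react per mol H2C4H4O6, so n(H2C4H4O6) = 0.004714 / 2 = 0.002357 mol.
[H2C4H4O6] = 0.002357 / 0.02162 L = 0.109 M.

0.109 M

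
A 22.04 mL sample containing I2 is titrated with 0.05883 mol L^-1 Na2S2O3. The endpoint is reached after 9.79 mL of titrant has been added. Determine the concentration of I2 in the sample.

n(Na2S2O3) = 0.05883 x 0.009790 = 0.0005759 mol.
From the balanced equation, 2 mol Na2S2O3 reacts with 1 mol I2, so n(I2) = 0.0005759 x 1/2 = 0.0002880 mol.
[I2] = 0.0002880 / 0.02204 L = 0.0131 M.

0.0131 M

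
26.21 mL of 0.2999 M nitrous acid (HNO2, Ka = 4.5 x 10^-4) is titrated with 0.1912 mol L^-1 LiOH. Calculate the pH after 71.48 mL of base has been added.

n(acid) = 0.2999 x 0.02621 = 0.007860 mol; n(LiOH) added = 0.1912 x 0.07148 = 0.01367 mol.
Base is in excess by 0.01367 - 0.007860 = 0.005807 mol in a total volume of 0.09769 L.
[OH^-] = 0.005807/0.09769 = 0.05944 M, so pOH = 1.23 and pH = 14.00 - 1.23 = 12.77.

12.77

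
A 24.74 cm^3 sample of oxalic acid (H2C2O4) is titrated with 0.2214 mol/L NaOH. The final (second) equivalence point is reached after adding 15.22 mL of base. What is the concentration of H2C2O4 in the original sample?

n(NaOH) = 0.2214 x 0.01522 = 0.003370 mol.
At the final (second) equivalence point, 2 mol OH^- react per mol H2C2O4, so n(H2C2O4) = 0.003370 / 2 = 0.001685 mol.
[H2C2O4] = 0.001685 / 0.02474 L = 0.0681 M.

0.0681 M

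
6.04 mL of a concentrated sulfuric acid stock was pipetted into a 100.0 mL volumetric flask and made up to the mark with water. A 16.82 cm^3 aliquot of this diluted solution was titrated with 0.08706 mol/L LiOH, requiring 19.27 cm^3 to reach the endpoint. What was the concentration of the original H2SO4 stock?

n(LiOH) = 0.08706 x 0.01927 = 0.001678 mol.
n(H2SO4) in the aliquot = 0.001678 x 1/2 = 0.0008388 mol.
[diluted H2SO4] = 0.0008388 / 0.01682 = 0.04987 M.
Dilution factor = 100.0/6.040 = 16.56, so [stock] = 0.04987 x 16.56 = 0.826 M.

0.826 M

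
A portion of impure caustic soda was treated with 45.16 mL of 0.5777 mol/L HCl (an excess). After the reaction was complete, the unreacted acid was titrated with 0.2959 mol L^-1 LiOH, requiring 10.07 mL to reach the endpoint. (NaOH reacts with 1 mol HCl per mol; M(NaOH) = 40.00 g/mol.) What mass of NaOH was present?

0.924 g

Total n(HCl) added = 0.5777 x 0.04516 = 0.02609 mol.
n(LiOH) used = 0.2959 x 0.01007 = 0.002980 mol, which equals the excess n(HCl).
So n(HCl) consumed by the sample = 0.02609 - 0.002980 = 0.02311 mol.
n(NaOH) = 0.02311 / 1 = 0.02311 mol.
mass = 0.02311 mol x 40.00 g/mol = 0.924 g.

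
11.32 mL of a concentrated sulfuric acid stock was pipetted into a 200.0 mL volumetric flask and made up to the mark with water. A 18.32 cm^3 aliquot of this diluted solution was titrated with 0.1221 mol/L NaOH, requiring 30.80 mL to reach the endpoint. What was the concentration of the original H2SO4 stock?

n(NaOH) = 0.1221 x 0.03080 = 0.003761 mol.
n(H2SO4) in the aliquot = 0.003761 x 1/2 = 0.001880 mol.
[diluted H2SO4] = 0.001880 / 0.01832 = 0.1026 M.
Dilution factor = 200.0/11.32 = 17.67, so [stock] = 0.1026 x 17.67 = 1.81 M.

1.81 M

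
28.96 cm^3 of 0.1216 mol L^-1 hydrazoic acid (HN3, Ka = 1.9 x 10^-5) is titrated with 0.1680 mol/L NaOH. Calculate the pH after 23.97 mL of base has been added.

n(acid) = 0.1216 x 0.02896 = 0.003522 mol; n(NaOH) added = 0.1680 x 0.02397 = 0.004027 mol.
Base is in excess by 0.004027 - 0.003522 = 0.0005054 mol in a total volume of 0.05293 L.
[OH^-] = 0.0005054/0.05293 = 0.009549 M, so pOH = 2.02 and pH = 14.00 - 2.02 = 11.98.

11.98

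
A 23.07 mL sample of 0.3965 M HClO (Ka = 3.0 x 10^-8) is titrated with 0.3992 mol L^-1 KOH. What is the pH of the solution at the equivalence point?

n(HClO) = 0.3965 x 0.02307 = 0.009147 mol; V(KOH) at equivalence = 0.009147/0.3992 = 0.02291 L.
At equivalence all the acid is converted to ClO-; total volume = 0.02307 + 0.02291 = 0.04598 L, so [ClO-] = 0.009147/0.04598 = 0.1989 M.
Kb = Kw/Ka = 1.0e-14 / 3.0 x 10^-8 = 3.33e-7.
[OH^-] = sqrt(Kb x [ClO-]) = sqrt(3.33e-7 x 0.1989) = 0.000258 M.
pOH = 3.59, so pH = 14.00 - 3.59 = 10.41.

10.41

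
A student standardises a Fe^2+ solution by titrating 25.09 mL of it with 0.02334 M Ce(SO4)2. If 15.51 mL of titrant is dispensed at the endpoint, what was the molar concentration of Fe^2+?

n(Ce(SO4)2) = 0.02334 x 0.01551 = 0.0003620 mol.
From the balanced equation, 1 mol Ce(SO4)2 reacts with 1 mol Fe^2+, so n(Fe^2+) = 0.0003620 x 1/1 = 0.0003620 mol.
[Fe^2+] = 0.0003620 / 0.02509 L = 0.0144 M.

0.0144 M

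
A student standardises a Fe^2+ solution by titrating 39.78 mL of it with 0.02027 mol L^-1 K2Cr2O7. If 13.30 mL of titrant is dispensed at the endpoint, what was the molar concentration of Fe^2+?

0.0407 M

n(K2Cr2O7) = 0.02027 x 0.01330 = 0.0002696 mol.
From the balanced equation, 1 mol K2Cr2O7 reacts with 6 mol Fe^2+, so n(Fe^2+) = 0.0002696 x 6/1 = 0.001618 mol.
[Fe^2+] = 0.001618 / 0.03978 L = 0.0407 M.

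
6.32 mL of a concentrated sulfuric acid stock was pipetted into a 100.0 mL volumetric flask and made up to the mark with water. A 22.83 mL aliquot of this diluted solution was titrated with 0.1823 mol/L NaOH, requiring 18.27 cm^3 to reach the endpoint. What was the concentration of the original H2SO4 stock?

n(NaOH) = 0.1823 x 0.01827 = 0.003331 mol.
n(H2SO4) in the aliquot = 0.003331 x 1/2 = 0.001665 mol.
[diluted H2SO4] = 0.001665 / 0.02283 = 0.07294 M.
Dilution factor = 100.0/6.320 = 15.82, so [stock] = 0.07294 x 15.82 = 1.15 M.

1.15 M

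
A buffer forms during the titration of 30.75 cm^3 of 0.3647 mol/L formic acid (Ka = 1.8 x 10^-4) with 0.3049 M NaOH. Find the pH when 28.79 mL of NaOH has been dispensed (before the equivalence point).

Initial n(HCOOH) = 0.3647 x 0.03075 = 0.01121 mol.
n(NaOH) added = 0.3049 x 0.02879 = 0.008778 mol, converting that many moles of HCOOH to HCOO-.
Remaining n(HCOOH) = 0.002436 mol; n(HCOO-) = 0.008778 mol.
By Henderson-Hasselbalch, pH = pKa + log([A^-]/[HA]) = 3.74 + log(0.008778/0.002436) = 3.74 + (+0.56) = 4.30.

4.30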